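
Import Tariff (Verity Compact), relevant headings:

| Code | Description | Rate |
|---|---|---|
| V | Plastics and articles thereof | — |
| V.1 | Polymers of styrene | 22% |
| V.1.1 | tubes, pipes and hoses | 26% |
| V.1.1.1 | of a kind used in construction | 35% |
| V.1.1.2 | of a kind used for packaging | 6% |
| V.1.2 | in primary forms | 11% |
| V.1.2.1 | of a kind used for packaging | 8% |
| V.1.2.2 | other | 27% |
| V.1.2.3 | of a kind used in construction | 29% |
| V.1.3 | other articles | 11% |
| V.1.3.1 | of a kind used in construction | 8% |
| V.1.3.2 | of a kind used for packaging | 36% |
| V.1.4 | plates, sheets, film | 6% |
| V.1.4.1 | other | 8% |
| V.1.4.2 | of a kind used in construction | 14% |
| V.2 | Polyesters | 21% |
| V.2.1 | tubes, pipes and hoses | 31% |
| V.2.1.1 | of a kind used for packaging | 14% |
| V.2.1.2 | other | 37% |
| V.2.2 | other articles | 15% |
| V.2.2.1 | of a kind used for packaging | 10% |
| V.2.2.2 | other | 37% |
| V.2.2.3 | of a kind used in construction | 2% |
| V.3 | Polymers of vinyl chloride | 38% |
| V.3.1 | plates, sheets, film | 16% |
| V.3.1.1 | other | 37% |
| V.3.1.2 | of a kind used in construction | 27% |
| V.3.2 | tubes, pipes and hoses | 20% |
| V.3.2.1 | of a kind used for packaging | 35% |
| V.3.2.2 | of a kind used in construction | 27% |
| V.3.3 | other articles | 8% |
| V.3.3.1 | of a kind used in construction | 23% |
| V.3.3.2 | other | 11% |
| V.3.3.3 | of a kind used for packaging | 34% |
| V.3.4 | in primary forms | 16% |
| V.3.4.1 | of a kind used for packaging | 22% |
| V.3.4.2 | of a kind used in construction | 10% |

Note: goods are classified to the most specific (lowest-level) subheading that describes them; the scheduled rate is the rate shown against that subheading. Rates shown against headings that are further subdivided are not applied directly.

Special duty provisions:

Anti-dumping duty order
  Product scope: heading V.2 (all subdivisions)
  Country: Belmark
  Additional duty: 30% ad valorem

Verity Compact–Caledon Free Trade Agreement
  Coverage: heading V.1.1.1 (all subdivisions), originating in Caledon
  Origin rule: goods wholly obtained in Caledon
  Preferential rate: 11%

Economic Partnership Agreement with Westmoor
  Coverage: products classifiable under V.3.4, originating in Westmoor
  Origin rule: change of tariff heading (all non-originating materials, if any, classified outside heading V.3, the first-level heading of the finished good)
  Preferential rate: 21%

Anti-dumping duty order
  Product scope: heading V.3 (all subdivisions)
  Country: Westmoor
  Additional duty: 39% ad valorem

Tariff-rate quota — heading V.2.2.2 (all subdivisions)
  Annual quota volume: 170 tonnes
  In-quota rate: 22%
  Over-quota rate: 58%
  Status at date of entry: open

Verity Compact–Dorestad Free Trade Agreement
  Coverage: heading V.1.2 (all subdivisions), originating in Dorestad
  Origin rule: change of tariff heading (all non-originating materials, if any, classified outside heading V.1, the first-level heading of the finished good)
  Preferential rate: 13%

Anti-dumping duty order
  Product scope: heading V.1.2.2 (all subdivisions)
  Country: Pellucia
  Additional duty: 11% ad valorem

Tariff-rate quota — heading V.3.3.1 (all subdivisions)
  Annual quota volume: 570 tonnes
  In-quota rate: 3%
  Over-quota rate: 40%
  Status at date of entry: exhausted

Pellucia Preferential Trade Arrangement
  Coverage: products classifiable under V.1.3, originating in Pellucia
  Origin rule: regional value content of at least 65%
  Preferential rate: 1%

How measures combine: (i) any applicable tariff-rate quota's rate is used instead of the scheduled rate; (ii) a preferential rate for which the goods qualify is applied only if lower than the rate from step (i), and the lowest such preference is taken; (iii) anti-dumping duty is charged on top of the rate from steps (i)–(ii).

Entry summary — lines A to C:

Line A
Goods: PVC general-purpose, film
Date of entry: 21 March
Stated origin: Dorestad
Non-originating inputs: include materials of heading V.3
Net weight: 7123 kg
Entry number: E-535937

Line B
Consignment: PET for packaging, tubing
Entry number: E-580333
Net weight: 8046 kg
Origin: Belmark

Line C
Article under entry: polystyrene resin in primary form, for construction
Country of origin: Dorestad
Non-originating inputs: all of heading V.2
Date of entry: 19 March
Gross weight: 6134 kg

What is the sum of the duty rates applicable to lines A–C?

Line A: PVC → V.3; film → V.3.1; general-purpose → V.3.1.1. Scheduled 37%. Dorestad agreement on V.1.2: V.3.1.1 not covered. → 37%.
Line B: PET → V.2; tubing → V.2.1; for packaging → V.2.1.1. Scheduled 14%. anti-dumping (Belmark, V.2): +30%; total 14% + 30% = 44%. → 44%.
Line C: polystyrene → V.1; resin in primary form → V.1.2; for construction → V.1.2.3. Scheduled 29%. Dorestad agreement on V.1.2: CTH met → 13% available; preferential 13%. → 13%.
Sum: 37% + 44% + 13% = 94%.

94%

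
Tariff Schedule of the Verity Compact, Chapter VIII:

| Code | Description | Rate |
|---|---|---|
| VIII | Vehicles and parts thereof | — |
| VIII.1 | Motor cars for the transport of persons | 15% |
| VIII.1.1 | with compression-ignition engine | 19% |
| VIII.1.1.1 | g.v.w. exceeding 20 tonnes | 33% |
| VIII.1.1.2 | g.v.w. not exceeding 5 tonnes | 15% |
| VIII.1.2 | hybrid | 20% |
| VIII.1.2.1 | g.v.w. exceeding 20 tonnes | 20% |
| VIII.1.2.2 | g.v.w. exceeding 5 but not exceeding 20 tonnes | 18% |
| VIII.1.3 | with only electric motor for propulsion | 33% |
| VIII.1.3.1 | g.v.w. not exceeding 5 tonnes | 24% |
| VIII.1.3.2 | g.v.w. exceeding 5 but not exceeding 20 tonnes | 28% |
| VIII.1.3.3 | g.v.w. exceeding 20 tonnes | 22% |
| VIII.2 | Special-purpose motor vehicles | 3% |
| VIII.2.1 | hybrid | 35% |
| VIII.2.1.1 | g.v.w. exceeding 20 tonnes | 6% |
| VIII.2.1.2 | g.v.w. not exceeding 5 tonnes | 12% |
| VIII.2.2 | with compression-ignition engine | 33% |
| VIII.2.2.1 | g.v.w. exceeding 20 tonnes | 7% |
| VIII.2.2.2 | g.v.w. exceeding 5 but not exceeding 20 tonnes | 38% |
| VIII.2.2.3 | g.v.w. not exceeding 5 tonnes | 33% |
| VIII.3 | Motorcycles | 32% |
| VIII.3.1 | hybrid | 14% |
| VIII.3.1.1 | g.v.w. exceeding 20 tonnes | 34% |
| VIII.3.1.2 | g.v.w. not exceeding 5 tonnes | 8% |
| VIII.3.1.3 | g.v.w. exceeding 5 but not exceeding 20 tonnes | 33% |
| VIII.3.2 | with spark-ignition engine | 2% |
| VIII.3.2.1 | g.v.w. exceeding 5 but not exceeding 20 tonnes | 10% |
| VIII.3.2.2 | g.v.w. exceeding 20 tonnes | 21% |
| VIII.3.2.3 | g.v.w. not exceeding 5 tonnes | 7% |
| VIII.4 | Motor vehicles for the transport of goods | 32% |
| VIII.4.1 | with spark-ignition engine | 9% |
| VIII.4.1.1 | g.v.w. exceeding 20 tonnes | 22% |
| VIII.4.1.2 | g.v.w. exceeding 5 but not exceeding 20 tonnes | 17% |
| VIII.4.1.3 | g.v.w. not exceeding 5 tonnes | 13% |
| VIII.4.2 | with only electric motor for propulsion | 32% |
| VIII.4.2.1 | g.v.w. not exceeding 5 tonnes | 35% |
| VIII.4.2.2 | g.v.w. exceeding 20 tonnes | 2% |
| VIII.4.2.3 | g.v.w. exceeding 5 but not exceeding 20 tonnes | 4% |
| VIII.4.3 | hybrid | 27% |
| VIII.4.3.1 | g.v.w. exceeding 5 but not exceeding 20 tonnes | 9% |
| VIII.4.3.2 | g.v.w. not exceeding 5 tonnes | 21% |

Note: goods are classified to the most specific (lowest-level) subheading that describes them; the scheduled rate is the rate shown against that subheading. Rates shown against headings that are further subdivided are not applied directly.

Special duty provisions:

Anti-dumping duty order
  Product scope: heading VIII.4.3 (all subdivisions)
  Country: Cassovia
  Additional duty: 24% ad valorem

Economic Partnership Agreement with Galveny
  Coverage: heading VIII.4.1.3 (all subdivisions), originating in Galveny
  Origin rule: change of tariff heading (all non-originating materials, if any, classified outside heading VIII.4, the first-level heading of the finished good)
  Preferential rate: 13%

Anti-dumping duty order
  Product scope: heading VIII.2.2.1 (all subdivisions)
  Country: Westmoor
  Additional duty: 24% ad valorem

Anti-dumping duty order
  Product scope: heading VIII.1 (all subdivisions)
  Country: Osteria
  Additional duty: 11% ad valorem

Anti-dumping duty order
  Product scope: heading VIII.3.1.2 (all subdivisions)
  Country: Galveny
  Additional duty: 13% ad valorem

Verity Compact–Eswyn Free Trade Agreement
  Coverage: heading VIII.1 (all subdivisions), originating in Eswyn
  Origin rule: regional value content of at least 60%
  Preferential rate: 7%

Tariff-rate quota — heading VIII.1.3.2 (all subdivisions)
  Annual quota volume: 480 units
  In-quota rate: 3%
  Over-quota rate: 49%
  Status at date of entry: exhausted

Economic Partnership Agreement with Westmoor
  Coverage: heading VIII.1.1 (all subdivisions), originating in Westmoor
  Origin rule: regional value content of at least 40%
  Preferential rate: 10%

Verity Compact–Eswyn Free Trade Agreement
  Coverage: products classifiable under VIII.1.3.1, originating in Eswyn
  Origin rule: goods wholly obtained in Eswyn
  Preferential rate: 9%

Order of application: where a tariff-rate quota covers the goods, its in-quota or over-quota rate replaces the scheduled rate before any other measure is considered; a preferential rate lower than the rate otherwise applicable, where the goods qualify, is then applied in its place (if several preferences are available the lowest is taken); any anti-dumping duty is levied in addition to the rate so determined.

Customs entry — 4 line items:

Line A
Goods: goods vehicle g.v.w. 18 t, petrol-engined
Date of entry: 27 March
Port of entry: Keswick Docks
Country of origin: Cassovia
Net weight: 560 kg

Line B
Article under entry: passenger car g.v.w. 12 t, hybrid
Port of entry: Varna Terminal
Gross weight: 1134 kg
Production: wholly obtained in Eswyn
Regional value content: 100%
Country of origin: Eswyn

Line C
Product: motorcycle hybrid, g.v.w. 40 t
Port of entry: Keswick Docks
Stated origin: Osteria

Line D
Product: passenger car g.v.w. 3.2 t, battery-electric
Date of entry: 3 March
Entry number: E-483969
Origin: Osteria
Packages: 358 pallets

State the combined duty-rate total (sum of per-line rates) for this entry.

93%

Line A: goods vehicle → VIII.4; petrol-engined → VIII.4.1; g.v.w. 18 t → VIII.4.1.2. Scheduled 17%. No special measure applies. → 17%.
Line B: passenger car → VIII.1; hybrid → VIII.1.2; g.v.w. 12 t → VIII.1.2.2. Scheduled 18%. Eswyn agreement on VIII.1: RVC ≥ 60% → 7% available; Eswyn agreement on VIII.1.3.1: VIII.1.2.2 not covered; preferential 7%. → 7%.
Line C: motorcycle → VIII.3; hybrid → VIII.3.1; g.v.w. 40 t → VIII.3.1.1. Scheduled 34%. No special measure applies. → 34%.
Line D: passenger car → VIII.1; battery-electric → VIII.1.3; g.v.w. 3.2 t → VIII.1.3.1. Scheduled 24%. anti-dumping (Osteria, VIII.1): +11%; total 24% + 11% = 35%. → 35%.
Sum: 17% + 7% + 34% + 35% = 93%.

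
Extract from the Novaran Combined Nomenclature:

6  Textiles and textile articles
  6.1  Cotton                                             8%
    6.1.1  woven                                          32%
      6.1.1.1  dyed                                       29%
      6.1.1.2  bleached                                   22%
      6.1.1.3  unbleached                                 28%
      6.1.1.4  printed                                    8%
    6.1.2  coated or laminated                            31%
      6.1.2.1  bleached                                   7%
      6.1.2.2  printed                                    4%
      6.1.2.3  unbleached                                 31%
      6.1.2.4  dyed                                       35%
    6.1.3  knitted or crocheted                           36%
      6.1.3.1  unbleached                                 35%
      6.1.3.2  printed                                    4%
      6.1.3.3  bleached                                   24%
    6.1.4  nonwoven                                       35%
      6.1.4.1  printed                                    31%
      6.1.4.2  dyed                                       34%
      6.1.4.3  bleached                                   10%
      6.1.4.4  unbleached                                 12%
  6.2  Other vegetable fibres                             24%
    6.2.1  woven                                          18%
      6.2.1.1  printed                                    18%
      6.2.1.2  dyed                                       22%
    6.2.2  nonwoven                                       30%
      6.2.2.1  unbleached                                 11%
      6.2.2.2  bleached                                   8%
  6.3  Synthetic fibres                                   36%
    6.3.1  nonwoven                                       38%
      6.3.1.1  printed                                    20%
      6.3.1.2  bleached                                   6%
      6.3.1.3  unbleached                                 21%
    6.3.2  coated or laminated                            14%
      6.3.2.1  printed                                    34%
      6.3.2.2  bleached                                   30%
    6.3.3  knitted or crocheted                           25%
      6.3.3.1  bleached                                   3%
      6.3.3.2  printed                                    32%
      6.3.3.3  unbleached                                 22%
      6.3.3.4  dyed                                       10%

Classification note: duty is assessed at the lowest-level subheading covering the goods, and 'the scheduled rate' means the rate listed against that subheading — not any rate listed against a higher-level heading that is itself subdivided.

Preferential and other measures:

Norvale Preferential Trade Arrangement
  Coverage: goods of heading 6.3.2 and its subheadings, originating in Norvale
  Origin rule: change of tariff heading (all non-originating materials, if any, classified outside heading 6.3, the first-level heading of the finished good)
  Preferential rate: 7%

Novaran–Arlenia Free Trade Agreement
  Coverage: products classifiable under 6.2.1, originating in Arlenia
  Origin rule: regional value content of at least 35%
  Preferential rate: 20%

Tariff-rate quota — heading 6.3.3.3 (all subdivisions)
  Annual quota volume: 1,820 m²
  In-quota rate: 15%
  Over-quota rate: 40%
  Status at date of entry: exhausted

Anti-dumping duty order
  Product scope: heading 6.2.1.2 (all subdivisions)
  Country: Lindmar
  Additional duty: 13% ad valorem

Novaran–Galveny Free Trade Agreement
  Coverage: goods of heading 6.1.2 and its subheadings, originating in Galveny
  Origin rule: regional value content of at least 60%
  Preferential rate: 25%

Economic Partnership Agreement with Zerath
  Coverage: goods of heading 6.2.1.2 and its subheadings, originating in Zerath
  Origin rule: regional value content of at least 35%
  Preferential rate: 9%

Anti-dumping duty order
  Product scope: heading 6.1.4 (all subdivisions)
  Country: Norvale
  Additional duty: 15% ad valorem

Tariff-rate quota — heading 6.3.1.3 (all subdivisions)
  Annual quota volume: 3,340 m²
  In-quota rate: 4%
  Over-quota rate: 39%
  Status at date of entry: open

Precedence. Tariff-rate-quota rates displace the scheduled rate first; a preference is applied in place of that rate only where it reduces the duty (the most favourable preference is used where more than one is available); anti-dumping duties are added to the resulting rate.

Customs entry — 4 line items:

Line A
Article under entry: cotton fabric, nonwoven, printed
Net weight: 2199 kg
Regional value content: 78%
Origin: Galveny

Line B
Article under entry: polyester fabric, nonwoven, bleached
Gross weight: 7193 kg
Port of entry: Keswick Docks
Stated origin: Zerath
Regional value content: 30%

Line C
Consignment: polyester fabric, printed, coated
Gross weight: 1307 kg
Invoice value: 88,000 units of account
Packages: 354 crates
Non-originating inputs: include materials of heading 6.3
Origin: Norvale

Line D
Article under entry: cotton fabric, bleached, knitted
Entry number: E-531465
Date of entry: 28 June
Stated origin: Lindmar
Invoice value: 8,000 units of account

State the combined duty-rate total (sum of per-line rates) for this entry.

Line A: cotton → 6.1; nonwoven → 6.1.4; printed → 6.1.4.1. Scheduled 31%. Galveny agreement on 6.1.2: 6.1.4.1 not covered. → 31%.
Line B: polyester → 6.3; nonwoven → 6.3.1; bleached → 6.3.1.2. Scheduled 6%. Zerath agreement on 6.2.1.2: 6.3.1.2 not covered. → 6%.
Line C: polyester → 6.3; coated → 6.3.2; printed → 6.3.2.1. Scheduled 34%. Norvale agreement on 6.3.2: CTH not met. → 34%.
Line D: cotton → 6.1; knitted → 6.1.3; bleached → 6.1.3.3. Scheduled 24%. No special measure applies. → 24%.
Sum: 31% + 6% + 34% + 24% = 95%.

95%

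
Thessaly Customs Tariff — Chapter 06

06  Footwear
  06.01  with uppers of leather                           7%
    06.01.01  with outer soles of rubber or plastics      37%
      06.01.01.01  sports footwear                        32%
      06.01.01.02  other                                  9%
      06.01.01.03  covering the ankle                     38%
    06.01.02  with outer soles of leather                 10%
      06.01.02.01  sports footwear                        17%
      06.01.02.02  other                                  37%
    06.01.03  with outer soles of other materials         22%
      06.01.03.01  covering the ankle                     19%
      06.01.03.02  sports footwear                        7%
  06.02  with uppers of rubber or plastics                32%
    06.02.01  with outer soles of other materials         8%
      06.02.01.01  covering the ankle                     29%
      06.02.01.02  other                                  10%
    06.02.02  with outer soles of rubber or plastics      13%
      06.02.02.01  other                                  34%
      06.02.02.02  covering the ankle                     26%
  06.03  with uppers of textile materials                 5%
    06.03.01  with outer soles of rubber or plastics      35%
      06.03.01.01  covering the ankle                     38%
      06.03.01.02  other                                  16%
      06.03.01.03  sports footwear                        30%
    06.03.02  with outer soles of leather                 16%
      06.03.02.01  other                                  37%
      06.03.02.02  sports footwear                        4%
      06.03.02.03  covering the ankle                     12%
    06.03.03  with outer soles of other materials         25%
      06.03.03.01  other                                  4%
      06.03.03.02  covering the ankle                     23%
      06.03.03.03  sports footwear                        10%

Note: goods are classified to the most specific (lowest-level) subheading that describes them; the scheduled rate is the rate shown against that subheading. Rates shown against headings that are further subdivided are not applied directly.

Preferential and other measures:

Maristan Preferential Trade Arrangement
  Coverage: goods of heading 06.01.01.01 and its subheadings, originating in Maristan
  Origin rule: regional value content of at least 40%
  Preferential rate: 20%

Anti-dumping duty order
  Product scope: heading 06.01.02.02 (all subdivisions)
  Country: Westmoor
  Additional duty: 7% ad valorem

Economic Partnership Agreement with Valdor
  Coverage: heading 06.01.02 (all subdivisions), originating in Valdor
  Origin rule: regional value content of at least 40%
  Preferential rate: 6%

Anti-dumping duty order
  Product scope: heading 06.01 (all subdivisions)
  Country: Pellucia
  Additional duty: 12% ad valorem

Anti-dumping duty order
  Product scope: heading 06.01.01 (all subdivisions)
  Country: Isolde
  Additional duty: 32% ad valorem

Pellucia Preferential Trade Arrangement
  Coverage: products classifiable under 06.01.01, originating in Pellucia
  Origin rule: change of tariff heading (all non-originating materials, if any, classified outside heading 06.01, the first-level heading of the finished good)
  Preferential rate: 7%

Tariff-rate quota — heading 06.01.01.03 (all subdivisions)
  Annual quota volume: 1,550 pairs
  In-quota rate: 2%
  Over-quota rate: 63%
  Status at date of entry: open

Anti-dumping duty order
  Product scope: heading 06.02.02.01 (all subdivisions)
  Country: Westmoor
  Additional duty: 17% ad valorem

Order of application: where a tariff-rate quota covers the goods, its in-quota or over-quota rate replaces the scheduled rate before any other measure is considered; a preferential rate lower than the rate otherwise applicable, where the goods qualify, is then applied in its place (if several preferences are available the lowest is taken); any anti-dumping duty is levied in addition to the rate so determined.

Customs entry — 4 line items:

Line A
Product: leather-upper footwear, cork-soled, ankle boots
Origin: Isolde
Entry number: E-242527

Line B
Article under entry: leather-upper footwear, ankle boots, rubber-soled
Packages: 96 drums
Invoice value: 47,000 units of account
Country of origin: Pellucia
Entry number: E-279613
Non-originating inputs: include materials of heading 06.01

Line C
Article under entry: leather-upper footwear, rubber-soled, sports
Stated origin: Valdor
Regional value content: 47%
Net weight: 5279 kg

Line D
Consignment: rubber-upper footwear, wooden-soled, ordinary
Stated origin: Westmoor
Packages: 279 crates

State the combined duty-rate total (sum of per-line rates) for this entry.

75%

Line A: leather-upper → 06.01; cork-soled → 06.01.03; ankle boots → 06.01.03.01. Scheduled 19%. No special measure applies. → 19%.
Line B: leather-upper → 06.01; rubber-soled → 06.01.01; ankle boots → 06.01.01.03. Scheduled 38%. quota on 06.01.01.03 open → in-quota 2%; Pellucia agreement on 06.01.01: CTH not met; anti-dumping (Pellucia, 06.01): +12%; total 2% + 12% = 14%. → 14%.
Line C: leather-upper → 06.01; rubber-soled → 06.01.01; sports → 06.01.01.01. Scheduled 32%. Valdor agreement on 06.01.02: 06.01.01.01 not covered. → 32%.
Line D: rubber-upper → 06.02; wooden-soled → 06.02.01; ordinary → 06.02.01.02. Scheduled 10%. No special measure applies. → 10%.
Sum: 19% + 14% + 32% + 10% = 75%.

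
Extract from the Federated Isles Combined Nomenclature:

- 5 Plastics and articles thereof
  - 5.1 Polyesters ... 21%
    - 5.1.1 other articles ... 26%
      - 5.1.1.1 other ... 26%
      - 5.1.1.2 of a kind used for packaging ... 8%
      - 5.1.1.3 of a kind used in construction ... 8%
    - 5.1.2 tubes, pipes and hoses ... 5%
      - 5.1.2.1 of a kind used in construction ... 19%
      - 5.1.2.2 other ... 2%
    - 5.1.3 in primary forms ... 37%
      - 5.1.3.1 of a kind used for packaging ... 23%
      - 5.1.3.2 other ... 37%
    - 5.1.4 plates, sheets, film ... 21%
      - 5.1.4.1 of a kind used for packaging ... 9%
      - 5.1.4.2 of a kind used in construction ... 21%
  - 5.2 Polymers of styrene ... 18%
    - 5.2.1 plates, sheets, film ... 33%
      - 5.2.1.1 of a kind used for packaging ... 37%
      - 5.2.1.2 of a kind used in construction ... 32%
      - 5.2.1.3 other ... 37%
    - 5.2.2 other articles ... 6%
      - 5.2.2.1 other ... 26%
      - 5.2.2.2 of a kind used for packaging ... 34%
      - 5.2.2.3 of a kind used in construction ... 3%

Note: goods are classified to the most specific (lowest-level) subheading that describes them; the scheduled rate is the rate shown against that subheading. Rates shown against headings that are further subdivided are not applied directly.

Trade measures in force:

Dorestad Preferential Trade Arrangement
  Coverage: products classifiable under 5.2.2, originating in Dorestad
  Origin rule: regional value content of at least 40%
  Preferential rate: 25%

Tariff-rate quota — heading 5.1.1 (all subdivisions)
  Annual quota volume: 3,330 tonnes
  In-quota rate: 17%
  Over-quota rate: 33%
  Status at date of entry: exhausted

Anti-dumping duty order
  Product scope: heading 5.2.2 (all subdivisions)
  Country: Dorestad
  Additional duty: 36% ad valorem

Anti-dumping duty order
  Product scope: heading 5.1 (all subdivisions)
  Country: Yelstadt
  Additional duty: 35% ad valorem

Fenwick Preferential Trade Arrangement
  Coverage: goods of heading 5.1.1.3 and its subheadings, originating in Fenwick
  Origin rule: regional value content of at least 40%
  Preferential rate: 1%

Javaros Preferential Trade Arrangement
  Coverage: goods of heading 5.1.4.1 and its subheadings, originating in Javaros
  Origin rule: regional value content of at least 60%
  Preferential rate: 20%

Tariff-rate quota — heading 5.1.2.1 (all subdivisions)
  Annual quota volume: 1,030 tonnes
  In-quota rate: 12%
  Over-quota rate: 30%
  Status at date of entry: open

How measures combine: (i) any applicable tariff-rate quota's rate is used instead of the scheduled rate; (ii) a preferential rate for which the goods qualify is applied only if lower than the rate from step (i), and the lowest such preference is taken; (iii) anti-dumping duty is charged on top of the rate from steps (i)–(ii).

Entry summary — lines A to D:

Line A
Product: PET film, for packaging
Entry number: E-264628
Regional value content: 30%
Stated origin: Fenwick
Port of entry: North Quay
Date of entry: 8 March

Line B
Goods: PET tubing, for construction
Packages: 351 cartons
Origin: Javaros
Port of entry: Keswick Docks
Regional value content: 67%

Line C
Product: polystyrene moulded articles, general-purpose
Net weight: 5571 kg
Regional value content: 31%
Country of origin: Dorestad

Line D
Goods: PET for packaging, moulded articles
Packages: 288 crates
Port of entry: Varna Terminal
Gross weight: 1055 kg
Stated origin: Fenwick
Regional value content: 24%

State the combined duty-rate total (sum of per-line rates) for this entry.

Line A: PET → 5.1; film → 5.1.4; for packaging → 5.1.4.1. Scheduled 9%. Fenwick agreement on 5.1.1.3: 5.1.4.1 not covered. → 9%.
Line B: PET → 5.1; tubing → 5.1.2; for construction → 5.1.2.1. Scheduled 19%. quota on 5.1.2.1 open → in-quota 12%; Javaros agreement on 5.1.4.1: 5.1.2.1 not covered. → 12%.
Line C: polystyrene → 5.2; moulded articles → 5.2.2; general-purpose → 5.2.2.1. Scheduled 26%. Dorestad agreement on 5.2.2: RVC < 40%; anti-dumping (Dorestad, 5.2.2): +36%; total 26% + 36% = 62%. → 62%.
Line D: PET → 5.1; moulded articles → 5.1.1; for packaging → 5.1.1.2. Scheduled 8%. quota on 5.1.1 exhausted → over-quota 33%; Fenwick agreement on 5.1.1.3: 5.1.1.2 not covered. → 33%.
Sum: 9% + 12% + 62% + 33% = 116%.

116%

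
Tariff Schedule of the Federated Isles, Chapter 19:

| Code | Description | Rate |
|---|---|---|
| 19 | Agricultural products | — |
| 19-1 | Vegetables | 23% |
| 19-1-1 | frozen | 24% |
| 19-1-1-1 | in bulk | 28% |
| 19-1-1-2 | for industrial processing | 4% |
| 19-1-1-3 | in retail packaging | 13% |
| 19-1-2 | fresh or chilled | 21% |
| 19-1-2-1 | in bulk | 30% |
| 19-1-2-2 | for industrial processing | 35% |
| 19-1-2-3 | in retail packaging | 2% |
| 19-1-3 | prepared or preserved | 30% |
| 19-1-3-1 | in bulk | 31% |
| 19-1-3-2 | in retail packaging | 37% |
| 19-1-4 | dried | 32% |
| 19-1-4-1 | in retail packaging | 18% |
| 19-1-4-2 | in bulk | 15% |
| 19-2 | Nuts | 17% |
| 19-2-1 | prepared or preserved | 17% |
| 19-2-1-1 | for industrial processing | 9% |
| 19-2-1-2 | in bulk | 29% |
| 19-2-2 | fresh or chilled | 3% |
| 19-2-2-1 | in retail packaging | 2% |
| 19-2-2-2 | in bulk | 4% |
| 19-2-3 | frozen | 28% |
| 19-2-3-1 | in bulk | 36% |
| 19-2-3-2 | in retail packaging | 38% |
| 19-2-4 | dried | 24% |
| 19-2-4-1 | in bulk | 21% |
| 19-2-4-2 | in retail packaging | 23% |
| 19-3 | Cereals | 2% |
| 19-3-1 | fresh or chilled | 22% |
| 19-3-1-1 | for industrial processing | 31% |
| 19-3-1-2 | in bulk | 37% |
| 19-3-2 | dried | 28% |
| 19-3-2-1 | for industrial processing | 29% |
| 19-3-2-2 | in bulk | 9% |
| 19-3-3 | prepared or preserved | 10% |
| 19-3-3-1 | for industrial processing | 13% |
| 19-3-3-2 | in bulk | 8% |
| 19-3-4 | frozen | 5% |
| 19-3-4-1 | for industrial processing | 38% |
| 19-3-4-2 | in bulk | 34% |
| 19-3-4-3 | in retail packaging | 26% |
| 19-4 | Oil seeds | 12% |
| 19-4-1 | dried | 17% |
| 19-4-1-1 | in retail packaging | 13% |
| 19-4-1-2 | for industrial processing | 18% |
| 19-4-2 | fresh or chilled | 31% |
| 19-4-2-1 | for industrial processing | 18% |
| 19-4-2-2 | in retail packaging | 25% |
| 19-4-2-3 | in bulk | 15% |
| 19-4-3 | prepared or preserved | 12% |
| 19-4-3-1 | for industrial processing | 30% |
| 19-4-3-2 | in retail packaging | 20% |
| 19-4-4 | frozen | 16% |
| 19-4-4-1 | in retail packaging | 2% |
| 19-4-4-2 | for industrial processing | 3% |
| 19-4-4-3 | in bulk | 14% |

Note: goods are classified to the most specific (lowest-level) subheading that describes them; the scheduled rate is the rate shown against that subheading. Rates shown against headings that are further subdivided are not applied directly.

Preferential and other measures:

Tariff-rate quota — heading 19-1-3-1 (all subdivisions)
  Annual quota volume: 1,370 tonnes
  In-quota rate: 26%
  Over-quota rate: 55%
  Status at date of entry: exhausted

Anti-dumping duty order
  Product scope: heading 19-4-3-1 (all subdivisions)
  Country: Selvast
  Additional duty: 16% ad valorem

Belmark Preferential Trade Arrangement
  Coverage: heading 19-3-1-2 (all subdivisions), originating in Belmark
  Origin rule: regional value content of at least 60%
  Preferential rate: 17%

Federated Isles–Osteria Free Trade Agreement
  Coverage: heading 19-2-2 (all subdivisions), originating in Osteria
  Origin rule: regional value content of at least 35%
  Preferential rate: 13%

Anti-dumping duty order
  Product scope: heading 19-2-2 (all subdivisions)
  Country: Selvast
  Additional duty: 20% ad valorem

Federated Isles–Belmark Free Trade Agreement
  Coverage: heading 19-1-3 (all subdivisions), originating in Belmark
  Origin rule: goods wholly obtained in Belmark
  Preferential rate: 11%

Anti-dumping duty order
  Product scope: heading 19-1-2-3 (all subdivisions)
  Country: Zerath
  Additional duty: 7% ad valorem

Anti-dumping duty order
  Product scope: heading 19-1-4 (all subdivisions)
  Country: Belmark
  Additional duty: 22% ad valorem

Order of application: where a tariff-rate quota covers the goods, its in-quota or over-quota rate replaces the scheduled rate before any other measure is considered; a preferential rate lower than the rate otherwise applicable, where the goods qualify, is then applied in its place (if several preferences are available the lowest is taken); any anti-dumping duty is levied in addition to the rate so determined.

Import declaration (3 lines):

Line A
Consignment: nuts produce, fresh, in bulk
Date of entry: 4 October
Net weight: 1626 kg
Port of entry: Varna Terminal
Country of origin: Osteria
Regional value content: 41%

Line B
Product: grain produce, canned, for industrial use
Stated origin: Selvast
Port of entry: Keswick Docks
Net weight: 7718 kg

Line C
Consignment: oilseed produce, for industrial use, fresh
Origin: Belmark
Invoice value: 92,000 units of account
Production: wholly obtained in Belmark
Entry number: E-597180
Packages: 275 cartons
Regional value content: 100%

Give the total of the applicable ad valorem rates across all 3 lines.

35%

Line A: nuts → 19-2; fresh → 19-2-2; in bulk → 19-2-2-2. Scheduled 4%. Osteria agreement on 19-2-2: RVC ≥ 35% → 13% available; preference 13% not lower than 4% → no reduction. → 4%.
Line B: grain → 19-3; canned → 19-3-3; for industrial use → 19-3-3-1. Scheduled 13%. No special measure applies. → 13%.
Line C: oilseed → 19-4; fresh → 19-4-2; for industrial use → 19-4-2-1. Scheduled 18%. Belmark agreement on 19-3-1-2: 19-4-2-1 not covered; Belmark agreement on 19-1-3: 19-4-2-1 not covered. → 18%.
Sum: 4% + 13% + 18% = 35%.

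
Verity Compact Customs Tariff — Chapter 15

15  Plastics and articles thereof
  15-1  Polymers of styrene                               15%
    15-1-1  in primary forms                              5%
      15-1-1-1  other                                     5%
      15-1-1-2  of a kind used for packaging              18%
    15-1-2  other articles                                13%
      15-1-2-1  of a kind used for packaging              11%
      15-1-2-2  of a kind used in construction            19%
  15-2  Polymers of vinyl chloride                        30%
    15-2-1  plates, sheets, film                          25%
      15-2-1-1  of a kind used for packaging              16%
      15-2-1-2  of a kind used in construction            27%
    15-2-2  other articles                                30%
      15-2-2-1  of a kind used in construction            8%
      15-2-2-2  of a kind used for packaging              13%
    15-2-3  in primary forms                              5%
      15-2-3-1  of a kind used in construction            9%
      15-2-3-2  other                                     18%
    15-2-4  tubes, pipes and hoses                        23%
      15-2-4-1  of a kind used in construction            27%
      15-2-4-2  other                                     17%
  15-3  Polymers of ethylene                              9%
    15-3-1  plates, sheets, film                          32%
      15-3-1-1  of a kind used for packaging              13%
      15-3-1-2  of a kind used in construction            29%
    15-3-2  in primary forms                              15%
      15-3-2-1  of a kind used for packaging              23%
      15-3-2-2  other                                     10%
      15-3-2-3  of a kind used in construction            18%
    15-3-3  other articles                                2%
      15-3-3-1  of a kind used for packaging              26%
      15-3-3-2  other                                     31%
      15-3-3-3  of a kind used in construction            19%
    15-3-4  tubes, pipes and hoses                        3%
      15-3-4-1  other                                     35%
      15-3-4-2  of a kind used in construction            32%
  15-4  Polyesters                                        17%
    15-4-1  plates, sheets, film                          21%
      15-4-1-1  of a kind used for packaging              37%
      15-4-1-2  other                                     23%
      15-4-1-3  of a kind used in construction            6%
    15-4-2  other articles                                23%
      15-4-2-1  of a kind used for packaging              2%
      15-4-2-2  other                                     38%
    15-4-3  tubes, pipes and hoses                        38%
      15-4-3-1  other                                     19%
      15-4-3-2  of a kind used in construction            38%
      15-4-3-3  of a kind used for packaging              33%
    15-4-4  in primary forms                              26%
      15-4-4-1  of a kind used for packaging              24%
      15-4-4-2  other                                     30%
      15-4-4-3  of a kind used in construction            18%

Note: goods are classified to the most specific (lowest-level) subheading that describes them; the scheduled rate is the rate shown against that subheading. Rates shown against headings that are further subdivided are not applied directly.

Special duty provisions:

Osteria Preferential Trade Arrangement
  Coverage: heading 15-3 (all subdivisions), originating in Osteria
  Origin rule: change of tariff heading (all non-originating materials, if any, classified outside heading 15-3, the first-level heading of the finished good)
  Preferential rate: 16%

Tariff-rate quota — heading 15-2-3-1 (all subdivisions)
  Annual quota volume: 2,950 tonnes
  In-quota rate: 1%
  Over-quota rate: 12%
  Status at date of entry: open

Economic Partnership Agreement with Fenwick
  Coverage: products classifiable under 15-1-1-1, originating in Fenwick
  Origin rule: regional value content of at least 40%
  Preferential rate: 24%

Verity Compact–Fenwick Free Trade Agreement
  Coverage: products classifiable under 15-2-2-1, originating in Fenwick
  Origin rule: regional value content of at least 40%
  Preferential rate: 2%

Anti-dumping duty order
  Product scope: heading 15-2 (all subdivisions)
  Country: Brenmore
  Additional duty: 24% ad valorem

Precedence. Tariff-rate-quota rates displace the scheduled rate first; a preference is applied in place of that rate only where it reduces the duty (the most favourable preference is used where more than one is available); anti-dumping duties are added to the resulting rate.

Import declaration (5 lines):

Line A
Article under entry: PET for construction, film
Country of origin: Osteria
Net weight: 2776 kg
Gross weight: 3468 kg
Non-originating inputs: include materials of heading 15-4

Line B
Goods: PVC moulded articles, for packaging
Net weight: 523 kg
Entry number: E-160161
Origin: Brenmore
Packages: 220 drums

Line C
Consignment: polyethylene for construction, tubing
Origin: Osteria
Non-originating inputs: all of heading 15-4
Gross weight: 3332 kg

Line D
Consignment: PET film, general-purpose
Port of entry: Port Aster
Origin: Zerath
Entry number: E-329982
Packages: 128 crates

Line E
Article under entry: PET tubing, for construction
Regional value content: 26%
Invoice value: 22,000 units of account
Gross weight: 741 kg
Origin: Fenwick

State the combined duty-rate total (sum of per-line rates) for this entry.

Line A: PET → 15-4; film → 15-4-1; for construction → 15-4-1-3. Scheduled 6%. Osteria agreement on 15-3: 15-4-1-3 not covered. → 6%.
Line B: PVC → 15-2; moulded articles → 15-2-2; for packaging → 15-2-2-2. Scheduled 13%. anti-dumping (Brenmore, 15-2): +24%; total 13% + 24% = 37%. → 37%.
Line C: polyethylene → 15-3; tubing → 15-3-4; for construction → 15-3-4-2. Scheduled 32%. Osteria agreement on 15-3: CTH met → 16% available; preferential 16%. → 16%.
Line D: PET → 15-4; film → 15-4-1; general-purpose → 15-4-1-2. Scheduled 23%. No special measure applies. → 23%.
Line E: PET → 15-4; tubing → 15-4-3; for construction → 15-4-3-2. Scheduled 38%. Fenwick agreement on 15-1-1-1: 15-4-3-2 not covered; Fenwick agreement on 15-2-2-1: 15-4-3-2 not covered. → 38%.
Sum: 6% + 37% + 16% + 23% + 38% = 120%.

120%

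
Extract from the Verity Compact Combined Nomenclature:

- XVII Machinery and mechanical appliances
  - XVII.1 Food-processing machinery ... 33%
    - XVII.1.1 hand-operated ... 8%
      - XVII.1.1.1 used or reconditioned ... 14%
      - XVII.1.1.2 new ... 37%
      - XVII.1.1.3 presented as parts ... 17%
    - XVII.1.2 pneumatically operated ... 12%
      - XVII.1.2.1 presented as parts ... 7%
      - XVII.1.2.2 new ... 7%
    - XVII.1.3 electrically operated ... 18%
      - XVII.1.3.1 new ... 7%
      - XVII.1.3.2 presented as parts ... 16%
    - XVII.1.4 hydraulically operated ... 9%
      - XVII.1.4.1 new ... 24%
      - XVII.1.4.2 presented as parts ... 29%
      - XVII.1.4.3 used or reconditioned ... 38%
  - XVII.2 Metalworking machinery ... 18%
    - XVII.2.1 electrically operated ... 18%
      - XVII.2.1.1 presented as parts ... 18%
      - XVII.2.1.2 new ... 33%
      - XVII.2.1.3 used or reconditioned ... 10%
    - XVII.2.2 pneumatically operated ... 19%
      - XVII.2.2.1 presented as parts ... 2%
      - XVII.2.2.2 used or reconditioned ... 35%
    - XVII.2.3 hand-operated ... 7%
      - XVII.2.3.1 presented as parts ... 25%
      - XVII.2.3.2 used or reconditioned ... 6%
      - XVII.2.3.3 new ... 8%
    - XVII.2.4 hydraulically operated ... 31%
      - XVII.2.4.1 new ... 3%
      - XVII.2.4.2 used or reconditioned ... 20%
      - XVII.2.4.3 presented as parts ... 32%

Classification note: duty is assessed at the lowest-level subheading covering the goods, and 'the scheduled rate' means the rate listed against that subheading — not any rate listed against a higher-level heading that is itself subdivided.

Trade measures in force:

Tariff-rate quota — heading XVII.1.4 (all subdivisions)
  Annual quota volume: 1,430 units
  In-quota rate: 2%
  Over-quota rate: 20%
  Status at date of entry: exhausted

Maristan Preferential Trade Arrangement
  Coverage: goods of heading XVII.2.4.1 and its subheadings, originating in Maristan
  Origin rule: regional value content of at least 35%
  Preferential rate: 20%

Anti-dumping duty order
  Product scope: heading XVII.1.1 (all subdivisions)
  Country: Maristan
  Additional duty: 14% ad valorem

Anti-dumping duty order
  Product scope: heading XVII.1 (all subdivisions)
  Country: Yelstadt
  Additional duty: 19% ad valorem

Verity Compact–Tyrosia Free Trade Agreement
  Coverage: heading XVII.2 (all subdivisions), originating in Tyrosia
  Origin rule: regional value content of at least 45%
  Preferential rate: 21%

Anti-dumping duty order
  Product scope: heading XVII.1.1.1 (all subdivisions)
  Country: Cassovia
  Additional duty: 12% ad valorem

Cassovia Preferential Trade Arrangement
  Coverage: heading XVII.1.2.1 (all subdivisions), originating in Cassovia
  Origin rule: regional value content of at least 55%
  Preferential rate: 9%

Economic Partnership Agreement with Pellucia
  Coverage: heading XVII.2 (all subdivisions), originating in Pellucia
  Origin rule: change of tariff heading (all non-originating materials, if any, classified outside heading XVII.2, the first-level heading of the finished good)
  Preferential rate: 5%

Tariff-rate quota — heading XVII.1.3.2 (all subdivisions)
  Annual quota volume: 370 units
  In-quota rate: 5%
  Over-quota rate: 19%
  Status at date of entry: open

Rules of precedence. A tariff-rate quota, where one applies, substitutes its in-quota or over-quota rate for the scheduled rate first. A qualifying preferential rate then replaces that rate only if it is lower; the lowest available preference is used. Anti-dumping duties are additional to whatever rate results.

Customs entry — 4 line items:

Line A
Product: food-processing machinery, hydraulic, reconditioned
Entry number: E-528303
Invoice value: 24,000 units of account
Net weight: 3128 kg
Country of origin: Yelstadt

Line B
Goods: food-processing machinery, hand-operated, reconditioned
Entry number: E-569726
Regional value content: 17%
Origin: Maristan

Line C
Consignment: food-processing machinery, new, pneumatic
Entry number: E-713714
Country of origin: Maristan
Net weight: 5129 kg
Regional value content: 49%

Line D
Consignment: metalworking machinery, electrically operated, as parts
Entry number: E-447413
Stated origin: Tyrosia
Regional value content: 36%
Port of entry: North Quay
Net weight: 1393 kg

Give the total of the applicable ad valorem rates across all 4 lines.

Line A: food-processing → XVII.1; hydraulic → XVII.1.4; reconditioned → XVII.1.4.3. Scheduled 38%. quota on XVII.1.4 exhausted → over-quota 20%; anti-dumping (Yelstadt, XVII.1): +19%; total 20% + 19% = 39%. → 39%.
Line B: food-processing → XVII.1; hand-operated → XVII.1.1; reconditioned → XVII.1.1.1. Scheduled 14%. Maristan agreement on XVII.2.4.1: XVII.1.1.1 not covered; anti-dumping (Maristan, XVII.1.1): +14%; total 14% + 14% = 28%. → 28%.
Line C: food-processing → XVII.1; pneumatic → XVII.1.2; new → XVII.1.2.2. Scheduled 7%. Maristan agreement on XVII.2.4.1: XVII.1.2.2 not covered. → 7%.
Line D: metalworking → XVII.2; electrically operated → XVII.2.1; as parts → XVII.2.1.1. Scheduled 18%. Tyrosia agreement on XVII.2: RVC < 45%. → 18%.
Sum: 39% + 28% + 7% + 18% = 92%.

92%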